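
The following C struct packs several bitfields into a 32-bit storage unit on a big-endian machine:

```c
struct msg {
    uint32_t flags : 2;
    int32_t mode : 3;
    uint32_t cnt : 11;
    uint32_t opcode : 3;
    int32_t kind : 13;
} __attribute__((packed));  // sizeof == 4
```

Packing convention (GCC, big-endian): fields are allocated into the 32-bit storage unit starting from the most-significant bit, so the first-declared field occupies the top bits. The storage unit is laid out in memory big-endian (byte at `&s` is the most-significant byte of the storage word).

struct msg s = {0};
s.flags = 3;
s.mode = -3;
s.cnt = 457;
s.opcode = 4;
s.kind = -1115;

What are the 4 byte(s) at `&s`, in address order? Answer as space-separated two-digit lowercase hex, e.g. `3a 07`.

e9 c9 9b a5

[30+:2] flags=3 & 0x3 = 0x3; word=0xc0000000
[27+:3] mode=-3 & 0x7 = 0x5; word=0xe8000000
[16+:11] cnt=457 & 0x7ff = 0x1c9; word=0xe9c90000
[13+:3] opcode=4 & 0x7 = 0x4; word=0xe9c98000
[0+:13] kind=-1115 & 0x1fff = 0x1ba5; word=0xe9c99ba5
word = 0xe9c99ba5 → big-endian bytes:
  [0]=0xe9  [1]=0xc9  [2]=0x9b  [3]=0xa5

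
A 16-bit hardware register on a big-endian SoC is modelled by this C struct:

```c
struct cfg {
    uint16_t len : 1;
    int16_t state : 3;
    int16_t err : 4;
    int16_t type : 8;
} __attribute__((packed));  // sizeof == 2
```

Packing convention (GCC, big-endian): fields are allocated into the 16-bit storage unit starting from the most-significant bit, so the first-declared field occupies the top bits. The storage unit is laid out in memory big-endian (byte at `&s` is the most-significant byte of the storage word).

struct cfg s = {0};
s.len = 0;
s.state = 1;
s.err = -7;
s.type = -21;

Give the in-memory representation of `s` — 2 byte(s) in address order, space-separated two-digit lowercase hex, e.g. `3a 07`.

19 eb

[15+:1] len=0 & 0x1 = 0x0; word=0x0000
[12+:3] state=1 & 0x7 = 0x1; word=0x1000
[8+:4] err=-7 & 0xf = 0x9; word=0x1900
[0+:8] type=-21 & 0xff = 0xeb; word=0x19eb
word = 0x19eb → big-endian bytes:
  [0]=0x19  [1]=0xeb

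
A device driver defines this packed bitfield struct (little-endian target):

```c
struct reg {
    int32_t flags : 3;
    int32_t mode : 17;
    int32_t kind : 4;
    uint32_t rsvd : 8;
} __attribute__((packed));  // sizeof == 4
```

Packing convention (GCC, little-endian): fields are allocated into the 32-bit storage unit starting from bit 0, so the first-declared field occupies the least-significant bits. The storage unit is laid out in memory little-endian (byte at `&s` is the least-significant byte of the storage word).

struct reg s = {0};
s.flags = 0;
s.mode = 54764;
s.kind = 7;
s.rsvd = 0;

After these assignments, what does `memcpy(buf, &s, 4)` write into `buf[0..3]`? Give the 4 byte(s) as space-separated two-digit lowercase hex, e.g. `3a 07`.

60 af 76 00

flags (3b) val=0 bits=0x0 at bit 0: 0x00000000
mode (17b) val=54764 bits=0xd5ec at bit 3: 0x0006af60
kind (4b) val=7 bits=0x7 at bit 20: 0x0076af60
rsvd (8b) val=0 bits=0x0 at bit 24: 0x0076af60
word = 0x0076af60 → little-endian bytes:
  [0]=0x60  [1]=0xaf  [2]=0x76  [3]=0x00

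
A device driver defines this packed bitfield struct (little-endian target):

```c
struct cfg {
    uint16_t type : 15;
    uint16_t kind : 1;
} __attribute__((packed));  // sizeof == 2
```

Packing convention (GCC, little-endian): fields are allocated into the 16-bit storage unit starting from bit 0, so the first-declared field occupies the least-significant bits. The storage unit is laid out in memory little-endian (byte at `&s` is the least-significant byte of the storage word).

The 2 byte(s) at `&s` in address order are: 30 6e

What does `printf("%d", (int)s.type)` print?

28208

[0]=0x30 [1]=0x6e (little-endian) → word 0x6e30
type [0+:15] = (word>>0) & 0x7fff = 28208  ←
kind [15+:1] = (word>>15) & 0x1 = 0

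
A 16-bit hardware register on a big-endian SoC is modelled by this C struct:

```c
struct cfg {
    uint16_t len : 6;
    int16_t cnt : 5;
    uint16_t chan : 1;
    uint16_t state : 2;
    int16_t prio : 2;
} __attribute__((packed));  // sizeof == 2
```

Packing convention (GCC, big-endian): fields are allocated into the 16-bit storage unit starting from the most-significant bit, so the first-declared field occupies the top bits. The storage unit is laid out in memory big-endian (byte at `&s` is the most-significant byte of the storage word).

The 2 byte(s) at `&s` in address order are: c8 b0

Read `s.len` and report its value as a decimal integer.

50

[0]=0xc8 [1]=0xb0 (big-endian) → word 0xc8b0
len [10+:6] = (word>>10) & 0x3f = 50  ←
cnt [5+:5] = (word>>5) & 0x1f = 5
chan [4+:1] = (word>>4) & 0x1 = 1
state [2+:2] = (word>>2) & 0x3 = 0
prio [0+:2] = (word>>0) & 0x3 = 0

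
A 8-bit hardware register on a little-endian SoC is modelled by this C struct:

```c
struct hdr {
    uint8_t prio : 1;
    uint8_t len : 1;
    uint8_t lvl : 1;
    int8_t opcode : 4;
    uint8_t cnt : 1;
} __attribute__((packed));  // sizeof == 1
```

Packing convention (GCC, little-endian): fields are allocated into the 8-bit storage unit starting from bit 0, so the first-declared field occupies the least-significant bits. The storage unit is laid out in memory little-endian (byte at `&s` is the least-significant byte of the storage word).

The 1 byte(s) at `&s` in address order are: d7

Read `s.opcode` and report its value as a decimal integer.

-6

[0]=0xd7 (little-endian) → word 0xd7
prio [0+:1] = (word>>0) & 0x1 = 1
len [1+:1] = (word>>1) & 0x1 = 1
lvl [2+:1] = (word>>2) & 0x1 = 1
opcode [3+:4] = (word>>3) & 0xf = 10  ←
cnt [7+:1] = (word>>7) & 0x1 = 1
opcode signed 4b, MSB=1: 10 - 16 = -6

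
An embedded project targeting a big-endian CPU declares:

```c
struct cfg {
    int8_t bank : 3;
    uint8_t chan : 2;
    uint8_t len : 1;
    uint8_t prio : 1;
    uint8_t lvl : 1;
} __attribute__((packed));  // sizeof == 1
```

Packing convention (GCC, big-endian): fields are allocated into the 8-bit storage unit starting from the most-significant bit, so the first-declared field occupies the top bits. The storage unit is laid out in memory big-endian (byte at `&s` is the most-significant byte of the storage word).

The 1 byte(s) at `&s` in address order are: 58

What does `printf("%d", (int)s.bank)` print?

2

[0]=0x58 (big-endian) → word 0x58
bank:3 @ bit 5 → (0x58>>5)&0x7 = 0x2  ←
chan:2 @ bit 3 → (0x58>>3)&0x3 = 0x3
len:1 @ bit 2 → (0x58>>2)&0x1 = 0x0
prio:1 @ bit 1 → (0x58>>1)&0x1 = 0x0
lvl:1 @ bit 0 → (0x58>>0)&0x1 = 0x0
bank signed 3b, MSB=0: value = 2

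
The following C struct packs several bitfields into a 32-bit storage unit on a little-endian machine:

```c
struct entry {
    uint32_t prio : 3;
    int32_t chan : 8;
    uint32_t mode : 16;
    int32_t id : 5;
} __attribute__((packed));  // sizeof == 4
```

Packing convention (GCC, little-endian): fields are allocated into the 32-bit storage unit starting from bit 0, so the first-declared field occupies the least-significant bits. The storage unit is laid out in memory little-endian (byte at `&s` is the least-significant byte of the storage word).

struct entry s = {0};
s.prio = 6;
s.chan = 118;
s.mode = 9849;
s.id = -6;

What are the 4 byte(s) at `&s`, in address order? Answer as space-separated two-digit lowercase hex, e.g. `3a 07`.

b6 cb 33 d1

prio:3 = 6 → 0x6 << 0 → word 0x00000006
chan:8 = 118 → 0x76 << 3 → word 0x000003b6
mode:16 = 9849 → 0x2679 << 11 → word 0x0133cbb6
id:5 = -6 → 0x1a << 27 → word 0xd133cbb6
word = 0xd133cbb6 → little-endian bytes:
  [0]=0xb6  [1]=0xcb  [2]=0x33  [3]=0xd1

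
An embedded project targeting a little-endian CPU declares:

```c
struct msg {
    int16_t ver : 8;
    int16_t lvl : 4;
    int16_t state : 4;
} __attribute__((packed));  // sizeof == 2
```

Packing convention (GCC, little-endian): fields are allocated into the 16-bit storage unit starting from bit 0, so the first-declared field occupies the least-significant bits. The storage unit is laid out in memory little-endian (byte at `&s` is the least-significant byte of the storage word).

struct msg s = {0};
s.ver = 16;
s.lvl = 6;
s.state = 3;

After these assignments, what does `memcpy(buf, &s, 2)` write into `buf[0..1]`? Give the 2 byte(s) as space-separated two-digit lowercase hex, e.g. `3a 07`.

ver:8 = 16 → 0x10 << 0 → word 0x0010
lvl:4 = 6 → 0x6 << 8 → word 0x0610
state:4 = 3 → 0x3 << 12 → word 0x3610
word = 0x3610 → little-endian bytes:
  [0]=0x10  [1]=0x36

10 36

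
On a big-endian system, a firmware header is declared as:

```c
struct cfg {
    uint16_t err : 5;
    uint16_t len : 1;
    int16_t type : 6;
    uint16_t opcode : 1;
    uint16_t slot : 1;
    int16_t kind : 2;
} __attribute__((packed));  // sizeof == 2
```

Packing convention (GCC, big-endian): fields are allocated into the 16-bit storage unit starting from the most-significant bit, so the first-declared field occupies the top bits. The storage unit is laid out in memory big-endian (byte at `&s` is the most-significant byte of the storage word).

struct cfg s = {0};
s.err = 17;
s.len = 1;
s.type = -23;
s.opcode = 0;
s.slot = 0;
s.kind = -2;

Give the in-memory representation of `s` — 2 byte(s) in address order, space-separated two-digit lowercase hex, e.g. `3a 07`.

8e 92

err (5b) val=17 bits=0x11 at bit 11: 0x8800
len (1b) val=1 bits=0x1 at bit 10: 0x8c00
type (6b) val=-23 bits=0x29 at bit 4: 0x8e90
opcode (1b) val=0 bits=0x0 at bit 3: 0x8e90
slot (1b) val=0 bits=0x0 at bit 2: 0x8e90
kind (2b) val=-2 bits=0x2 at bit 0: 0x8e92
word = 0x8e92 → big-endian bytes:
  [0]=0x8e  [1]=0x92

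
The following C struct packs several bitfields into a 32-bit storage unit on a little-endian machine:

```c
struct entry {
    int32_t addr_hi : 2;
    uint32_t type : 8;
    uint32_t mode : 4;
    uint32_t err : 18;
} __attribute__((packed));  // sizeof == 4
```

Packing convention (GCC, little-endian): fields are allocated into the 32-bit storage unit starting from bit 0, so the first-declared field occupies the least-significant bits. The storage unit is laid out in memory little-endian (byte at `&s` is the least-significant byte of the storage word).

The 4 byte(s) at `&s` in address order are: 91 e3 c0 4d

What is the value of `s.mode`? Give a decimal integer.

8

[0]=0x91 [1]=0xe3 [2]=0xc0 [3]=0x4d (little-endian) → word 0x4dc0e391
addr_hi:2 @ bit 0 → (0x4dc0e391>>0)&0x3 = 0x1
type:8 @ bit 2 → (0x4dc0e391>>2)&0xff = 0xe4
mode:4 @ bit 10 → (0x4dc0e391>>10)&0xf = 0x8  ←
err:18 @ bit 14 → (0x4dc0e391>>14)&0x3ffff = 0x13703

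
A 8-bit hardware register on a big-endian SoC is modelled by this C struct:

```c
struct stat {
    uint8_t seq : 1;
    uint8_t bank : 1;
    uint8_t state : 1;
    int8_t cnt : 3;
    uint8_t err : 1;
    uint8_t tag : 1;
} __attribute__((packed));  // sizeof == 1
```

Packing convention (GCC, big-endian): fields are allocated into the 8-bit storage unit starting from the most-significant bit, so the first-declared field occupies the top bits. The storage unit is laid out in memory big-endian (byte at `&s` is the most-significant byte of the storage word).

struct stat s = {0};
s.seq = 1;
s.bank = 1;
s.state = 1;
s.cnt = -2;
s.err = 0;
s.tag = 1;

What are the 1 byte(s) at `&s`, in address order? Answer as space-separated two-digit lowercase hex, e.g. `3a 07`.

[7+:1] seq=1 & 0x1 = 0x1; word=0x80
[6+:1] bank=1 & 0x1 = 0x1; word=0xc0
[5+:1] state=1 & 0x1 = 0x1; word=0xe0
[2+:3] cnt=-2 & 0x7 = 0x6; word=0xf8
[1+:1] err=0 & 0x1 = 0x0; word=0xf8
[0+:1] tag=1 & 0x1 = 0x1; word=0xf9
word = 0xf9 → big-endian bytes:
  [0]=0xf9

f9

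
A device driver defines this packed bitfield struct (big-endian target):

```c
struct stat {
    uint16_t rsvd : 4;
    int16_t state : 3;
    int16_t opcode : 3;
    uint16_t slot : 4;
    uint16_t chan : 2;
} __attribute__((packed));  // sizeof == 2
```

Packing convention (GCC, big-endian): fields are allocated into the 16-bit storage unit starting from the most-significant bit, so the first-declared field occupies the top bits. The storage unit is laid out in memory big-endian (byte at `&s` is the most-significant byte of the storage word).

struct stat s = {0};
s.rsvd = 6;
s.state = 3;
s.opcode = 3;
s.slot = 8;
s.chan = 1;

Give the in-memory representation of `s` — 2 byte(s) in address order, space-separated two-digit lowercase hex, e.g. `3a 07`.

[12+:4] rsvd=6 & 0xf = 0x6; word=0x6000
[9+:3] state=3 & 0x7 = 0x3; word=0x6600
[6+:3] opcode=3 & 0x7 = 0x3; word=0x66c0
[2+:4] slot=8 & 0xf = 0x8; word=0x66e0
[0+:2] chan=1 & 0x3 = 0x1; word=0x66e1
word = 0x66e1 → big-endian bytes:
  [0]=0x66  [1]=0xe1

66 e1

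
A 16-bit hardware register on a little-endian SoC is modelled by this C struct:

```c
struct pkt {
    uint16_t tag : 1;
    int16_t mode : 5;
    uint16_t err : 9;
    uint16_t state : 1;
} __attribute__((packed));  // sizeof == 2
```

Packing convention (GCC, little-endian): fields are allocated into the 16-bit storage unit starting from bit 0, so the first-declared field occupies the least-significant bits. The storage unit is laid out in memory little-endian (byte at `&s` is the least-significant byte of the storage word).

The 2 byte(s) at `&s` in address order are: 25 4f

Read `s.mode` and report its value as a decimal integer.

-14

[0]=0x25 [1]=0x4f (little-endian) → word 0x4f25
tag:1 @ bit 0 → (0x4f25>>0)&0x1 = 0x1
mode:5 @ bit 1 → (0x4f25>>1)&0x1f = 0x12  ←
err:9 @ bit 6 → (0x4f25>>6)&0x1ff = 0x13c
state:1 @ bit 15 → (0x4f25>>15)&0x1 = 0x0
mode signed 5b, MSB=1: 18 - 32 = -14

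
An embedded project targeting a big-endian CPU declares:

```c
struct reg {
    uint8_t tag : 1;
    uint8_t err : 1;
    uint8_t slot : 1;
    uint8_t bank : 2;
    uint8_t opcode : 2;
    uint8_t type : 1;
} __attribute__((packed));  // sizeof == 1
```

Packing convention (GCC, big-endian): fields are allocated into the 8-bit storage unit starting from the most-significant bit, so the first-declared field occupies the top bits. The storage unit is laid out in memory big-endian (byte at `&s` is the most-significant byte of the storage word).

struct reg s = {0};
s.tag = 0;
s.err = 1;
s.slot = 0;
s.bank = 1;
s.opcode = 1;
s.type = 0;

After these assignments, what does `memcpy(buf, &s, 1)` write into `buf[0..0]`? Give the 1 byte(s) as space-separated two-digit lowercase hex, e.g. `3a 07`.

tag (1b) val=0 bits=0x0 at bit 7: 0x00
err (1b) val=1 bits=0x1 at bit 6: 0x40
slot (1b) val=0 bits=0x0 at bit 5: 0x40
bank (2b) val=1 bits=0x1 at bit 3: 0x48
opcode (2b) val=1 bits=0x1 at bit 1: 0x4a
type (1b) val=0 bits=0x0 at bit 0: 0x4a
word = 0x4a → big-endian bytes:
  [0]=0x4a

4a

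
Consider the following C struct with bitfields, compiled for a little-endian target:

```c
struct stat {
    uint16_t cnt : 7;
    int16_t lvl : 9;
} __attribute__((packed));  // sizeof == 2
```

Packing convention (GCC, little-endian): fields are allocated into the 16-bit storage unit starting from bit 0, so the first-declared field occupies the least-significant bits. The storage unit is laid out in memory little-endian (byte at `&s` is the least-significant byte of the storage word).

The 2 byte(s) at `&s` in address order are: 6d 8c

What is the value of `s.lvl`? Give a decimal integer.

[0]=0x6d [1]=0x8c (little-endian) → word 0x8c6d
cnt:7 @ bit 0 → (0x8c6d>>0)&0x7f = 0x6d
lvl:9 @ bit 7 → (0x8c6d>>7)&0x1ff = 0x118  ←
lvl signed 9b, MSB=1: 280 - 512 = -232

-232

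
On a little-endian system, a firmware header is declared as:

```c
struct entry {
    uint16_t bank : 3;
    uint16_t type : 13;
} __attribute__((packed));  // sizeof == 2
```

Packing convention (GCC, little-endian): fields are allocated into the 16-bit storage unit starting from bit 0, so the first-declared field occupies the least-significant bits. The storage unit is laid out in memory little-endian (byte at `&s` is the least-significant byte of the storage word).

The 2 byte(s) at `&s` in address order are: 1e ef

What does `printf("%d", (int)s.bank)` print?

[0]=0x1e [1]=0xef (little-endian) → word 0xef1e
bank:3 @ bit 0 → (0xef1e>>0)&0x7 = 0x6  ←
type:13 @ bit 3 → (0xef1e>>3)&0x1fff = 0x1de3

6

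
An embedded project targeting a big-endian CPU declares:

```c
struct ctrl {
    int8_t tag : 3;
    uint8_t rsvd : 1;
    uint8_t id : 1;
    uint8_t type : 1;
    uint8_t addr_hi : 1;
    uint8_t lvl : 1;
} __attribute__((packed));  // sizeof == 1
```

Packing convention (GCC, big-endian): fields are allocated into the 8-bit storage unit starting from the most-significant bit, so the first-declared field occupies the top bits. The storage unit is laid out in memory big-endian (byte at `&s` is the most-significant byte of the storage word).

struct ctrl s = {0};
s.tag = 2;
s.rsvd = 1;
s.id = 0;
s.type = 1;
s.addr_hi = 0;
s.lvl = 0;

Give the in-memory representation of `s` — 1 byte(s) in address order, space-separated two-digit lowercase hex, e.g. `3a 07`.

54

tag (3b) val=2 bits=0x2 at bit 5: 0x40
rsvd (1b) val=1 bits=0x1 at bit 4: 0x50
id (1b) val=0 bits=0x0 at bit 3: 0x50
type (1b) val=1 bits=0x1 at bit 2: 0x54
addr_hi (1b) val=0 bits=0x0 at bit 1: 0x54
lvl (1b) val=0 bits=0x0 at bit 0: 0x54
word = 0x54 → big-endian bytes:
  [0]=0x54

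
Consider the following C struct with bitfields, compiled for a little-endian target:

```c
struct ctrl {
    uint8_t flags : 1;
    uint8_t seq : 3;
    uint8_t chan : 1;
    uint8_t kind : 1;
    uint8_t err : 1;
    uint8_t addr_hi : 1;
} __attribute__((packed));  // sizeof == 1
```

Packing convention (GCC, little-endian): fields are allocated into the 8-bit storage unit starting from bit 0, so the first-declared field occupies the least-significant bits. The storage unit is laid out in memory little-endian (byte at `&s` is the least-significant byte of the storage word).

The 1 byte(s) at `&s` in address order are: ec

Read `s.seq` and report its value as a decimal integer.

[0]=0xec (little-endian) → word 0xec
flags [0+:1] = (word>>0) & 0x1 = 0
seq [1+:3] = (word>>1) & 0x7 = 6  ←
chan [4+:1] = (word>>4) & 0x1 = 0
kind [5+:1] = (word>>5) & 0x1 = 1
err [6+:1] = (word>>6) & 0x1 = 1
addr_hi [7+:1] = (word>>7) & 0x1 = 1

6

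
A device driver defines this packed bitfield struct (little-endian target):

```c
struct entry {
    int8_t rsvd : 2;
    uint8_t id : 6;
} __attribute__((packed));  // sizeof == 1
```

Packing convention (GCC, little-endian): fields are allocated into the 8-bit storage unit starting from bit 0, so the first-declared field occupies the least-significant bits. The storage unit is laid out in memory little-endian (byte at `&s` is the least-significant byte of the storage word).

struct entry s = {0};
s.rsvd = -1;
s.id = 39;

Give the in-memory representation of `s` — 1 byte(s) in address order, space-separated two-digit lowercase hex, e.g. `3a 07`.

9f

[0+:2] rsvd=-1 & 0x3 = 0x3; word=0x03
[2+:6] id=39 & 0x3f = 0x27; word=0x9f
word = 0x9f → little-endian bytes:
  [0]=0x9f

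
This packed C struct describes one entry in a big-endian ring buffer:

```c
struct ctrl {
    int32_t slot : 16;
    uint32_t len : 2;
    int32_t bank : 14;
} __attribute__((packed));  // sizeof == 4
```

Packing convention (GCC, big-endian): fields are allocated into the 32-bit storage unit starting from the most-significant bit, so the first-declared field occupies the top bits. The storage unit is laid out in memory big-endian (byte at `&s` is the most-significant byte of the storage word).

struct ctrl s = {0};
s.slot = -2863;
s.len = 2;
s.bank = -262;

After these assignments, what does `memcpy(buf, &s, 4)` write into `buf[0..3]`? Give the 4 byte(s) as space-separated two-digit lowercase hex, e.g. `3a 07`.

slot:16 = -2863 → 0xf4d1 << 16 → word 0xf4d10000
len:2 = 2 → 0x2 << 14 → word 0xf4d18000
bank:14 = -262 → 0x3efa << 0 → word 0xf4d1befa
word = 0xf4d1befa → big-endian bytes:
  [0]=0xf4  [1]=0xd1  [2]=0xbe  [3]=0xfa

f4 d1 be fa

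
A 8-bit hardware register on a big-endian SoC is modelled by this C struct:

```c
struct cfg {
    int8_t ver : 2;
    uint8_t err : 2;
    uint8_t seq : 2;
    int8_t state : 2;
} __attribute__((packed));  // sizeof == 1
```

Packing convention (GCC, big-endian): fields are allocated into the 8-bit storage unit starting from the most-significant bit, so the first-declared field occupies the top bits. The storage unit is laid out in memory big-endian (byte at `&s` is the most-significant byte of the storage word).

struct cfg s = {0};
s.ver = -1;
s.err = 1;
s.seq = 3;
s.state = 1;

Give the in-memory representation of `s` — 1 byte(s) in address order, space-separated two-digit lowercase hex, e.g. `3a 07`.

dd

[6+:2] ver=-1 & 0x3 = 0x3; word=0xc0
[4+:2] err=1 & 0x3 = 0x1; word=0xd0
[2+:2] seq=3 & 0x3 = 0x3; word=0xdc
[0+:2] state=1 & 0x3 = 0x1; word=0xdd
word = 0xdd → big-endian bytes:
  [0]=0xdd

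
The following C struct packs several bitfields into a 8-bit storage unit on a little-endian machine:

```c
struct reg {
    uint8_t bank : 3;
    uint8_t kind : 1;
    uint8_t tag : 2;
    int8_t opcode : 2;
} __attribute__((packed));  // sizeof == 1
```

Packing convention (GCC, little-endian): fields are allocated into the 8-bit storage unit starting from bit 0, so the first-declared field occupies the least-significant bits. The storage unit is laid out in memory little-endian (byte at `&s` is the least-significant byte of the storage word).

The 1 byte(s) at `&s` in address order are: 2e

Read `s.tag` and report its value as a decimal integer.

2

[0]=0x2e (little-endian) → word 0x2e
bank:3 @ bit 0 → (0x2e>>0)&0x7 = 0x6
kind:1 @ bit 3 → (0x2e>>3)&0x1 = 0x1
tag:2 @ bit 4 → (0x2e>>4)&0x3 = 0x2  ←
opcode:2 @ bit 6 → (0x2e>>6)&0x3 = 0x0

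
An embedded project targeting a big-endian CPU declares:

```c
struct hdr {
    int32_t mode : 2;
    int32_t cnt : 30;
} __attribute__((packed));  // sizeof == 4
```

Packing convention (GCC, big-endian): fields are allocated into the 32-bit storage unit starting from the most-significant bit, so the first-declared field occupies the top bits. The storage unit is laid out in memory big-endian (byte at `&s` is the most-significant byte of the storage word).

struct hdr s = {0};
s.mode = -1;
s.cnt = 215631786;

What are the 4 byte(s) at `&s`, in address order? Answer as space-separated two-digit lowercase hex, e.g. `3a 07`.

cc da 47 aa

mode (2b) val=-1 bits=0x3 at bit 30: 0xc0000000
cnt (30b) val=215631786 bits=0xcda47aa at bit 0: 0xccda47aa
word = 0xccda47aa → big-endian bytes:
  [0]=0xcc  [1]=0xda  [2]=0x47  [3]=0xaa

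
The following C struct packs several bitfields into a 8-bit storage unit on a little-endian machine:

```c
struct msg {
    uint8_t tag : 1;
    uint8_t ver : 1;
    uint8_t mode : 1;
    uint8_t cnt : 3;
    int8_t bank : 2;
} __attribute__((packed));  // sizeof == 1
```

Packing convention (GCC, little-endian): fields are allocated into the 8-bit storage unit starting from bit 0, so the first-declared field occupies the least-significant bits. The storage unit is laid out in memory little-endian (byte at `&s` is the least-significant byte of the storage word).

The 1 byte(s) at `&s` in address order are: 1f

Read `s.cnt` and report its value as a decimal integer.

3

[0]=0x1f (little-endian) → word 0x1f
tag:1 @ bit 0 → (0x1f>>0)&0x1 = 0x1
ver:1 @ bit 1 → (0x1f>>1)&0x1 = 0x1
mode:1 @ bit 2 → (0x1f>>2)&0x1 = 0x1
cnt:3 @ bit 3 → (0x1f>>3)&0x7 = 0x3  ←
bank:2 @ bit 6 → (0x1f>>6)&0x3 = 0x0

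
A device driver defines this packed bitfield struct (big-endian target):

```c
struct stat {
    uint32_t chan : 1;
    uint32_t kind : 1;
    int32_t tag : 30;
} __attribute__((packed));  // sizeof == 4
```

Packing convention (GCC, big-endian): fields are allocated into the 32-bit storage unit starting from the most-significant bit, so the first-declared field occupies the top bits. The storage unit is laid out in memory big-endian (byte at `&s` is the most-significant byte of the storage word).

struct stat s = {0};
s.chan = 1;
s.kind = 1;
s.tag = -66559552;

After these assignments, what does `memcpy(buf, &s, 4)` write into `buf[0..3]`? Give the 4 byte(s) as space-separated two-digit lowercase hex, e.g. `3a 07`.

fc 08 61 c0

chan:1 = 1 → 0x1 << 31 → word 0x80000000
kind:1 = 1 → 0x1 << 30 → word 0xc0000000
tag:30 = -66559552 → 0x3c0861c0 << 0 → word 0xfc0861c0
word = 0xfc0861c0 → big-endian bytes:
  [0]=0xfc  [1]=0x08  [2]=0x61  [3]=0xc0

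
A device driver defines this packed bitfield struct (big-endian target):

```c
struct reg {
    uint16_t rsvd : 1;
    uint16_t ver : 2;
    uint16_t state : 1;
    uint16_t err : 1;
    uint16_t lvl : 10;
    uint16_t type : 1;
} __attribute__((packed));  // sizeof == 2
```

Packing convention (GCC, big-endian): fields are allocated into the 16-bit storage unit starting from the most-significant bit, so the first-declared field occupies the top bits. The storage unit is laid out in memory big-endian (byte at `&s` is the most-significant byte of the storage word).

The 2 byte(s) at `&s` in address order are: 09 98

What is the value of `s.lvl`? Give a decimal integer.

204

[0]=0x09 [1]=0x98 (big-endian) → word 0x0998
rsvd:1 @ bit 15 → (0x0998>>15)&0x1 = 0x0
ver:2 @ bit 13 → (0x0998>>13)&0x3 = 0x0
state:1 @ bit 12 → (0x0998>>12)&0x1 = 0x0
err:1 @ bit 11 → (0x0998>>11)&0x1 = 0x1
lvl:10 @ bit 1 → (0x0998>>1)&0x3ff = 0xcc  ←
type:1 @ bit 0 → (0x0998>>0)&0x1 = 0x0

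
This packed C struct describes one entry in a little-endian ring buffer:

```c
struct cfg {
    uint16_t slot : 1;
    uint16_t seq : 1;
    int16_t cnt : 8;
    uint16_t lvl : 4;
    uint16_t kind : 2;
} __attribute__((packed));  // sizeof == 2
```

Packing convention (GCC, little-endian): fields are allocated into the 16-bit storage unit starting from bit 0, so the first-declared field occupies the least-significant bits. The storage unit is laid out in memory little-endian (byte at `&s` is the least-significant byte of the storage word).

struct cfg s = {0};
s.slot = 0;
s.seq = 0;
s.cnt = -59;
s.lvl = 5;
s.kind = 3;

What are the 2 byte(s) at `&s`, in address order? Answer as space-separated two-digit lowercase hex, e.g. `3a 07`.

slot:1 = 0 → 0x0 << 0 → word 0x0000
seq:1 = 0 → 0x0 << 1 → word 0x0000
cnt:8 = -59 → 0xc5 << 2 → word 0x0314
lvl:4 = 5 → 0x5 << 10 → word 0x1714
kind:2 = 3 → 0x3 << 14 → word 0xd714
word = 0xd714 → little-endian bytes:
  [0]=0x14  [1]=0xd7

14 d7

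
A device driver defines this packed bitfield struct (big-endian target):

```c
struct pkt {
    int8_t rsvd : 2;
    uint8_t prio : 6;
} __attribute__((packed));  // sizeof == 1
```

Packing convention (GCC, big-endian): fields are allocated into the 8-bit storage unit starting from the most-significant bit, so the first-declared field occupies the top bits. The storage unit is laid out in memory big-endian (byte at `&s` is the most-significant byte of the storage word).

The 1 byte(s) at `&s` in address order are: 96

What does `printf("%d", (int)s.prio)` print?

22

[0]=0x96 (big-endian) → word 0x96
rsvd:2 @ bit 6 → (0x96>>6)&0x3 = 0x2
prio:6 @ bit 0 → (0x96>>0)&0x3f = 0x16  ←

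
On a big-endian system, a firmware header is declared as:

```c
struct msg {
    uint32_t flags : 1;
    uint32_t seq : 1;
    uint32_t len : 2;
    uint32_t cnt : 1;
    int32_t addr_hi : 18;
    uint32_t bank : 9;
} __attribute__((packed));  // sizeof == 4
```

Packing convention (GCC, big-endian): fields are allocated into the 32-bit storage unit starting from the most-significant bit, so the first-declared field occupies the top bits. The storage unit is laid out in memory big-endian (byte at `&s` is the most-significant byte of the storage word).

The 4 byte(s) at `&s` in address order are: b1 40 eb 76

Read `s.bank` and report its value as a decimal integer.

[0]=0xb1 [1]=0x40 [2]=0xeb [3]=0x76 (big-endian) → word 0xb140eb76
flags [31+:1] = (word>>31) & 0x1 = 1
seq [30+:1] = (word>>30) & 0x1 = 0
len [28+:2] = (word>>28) & 0x3 = 3
cnt [27+:1] = (word>>27) & 0x1 = 0
addr_hi [9+:18] = (word>>9) & 0x3ffff = 41077
bank [0+:9] = (word>>0) & 0x1ff = 374  ←

374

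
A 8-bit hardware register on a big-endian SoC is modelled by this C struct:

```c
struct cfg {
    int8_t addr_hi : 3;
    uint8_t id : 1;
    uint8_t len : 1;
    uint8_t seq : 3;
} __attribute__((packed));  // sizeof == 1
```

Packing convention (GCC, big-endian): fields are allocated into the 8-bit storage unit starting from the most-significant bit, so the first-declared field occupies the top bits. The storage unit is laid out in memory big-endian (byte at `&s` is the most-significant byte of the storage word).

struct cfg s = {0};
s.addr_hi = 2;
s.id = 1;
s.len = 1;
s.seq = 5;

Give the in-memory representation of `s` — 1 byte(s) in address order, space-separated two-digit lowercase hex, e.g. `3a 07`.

5d

addr_hi:3 = 2 → 0x2 << 5 → word 0x40
id:1 = 1 → 0x1 << 4 → word 0x50
len:1 = 1 → 0x1 << 3 → word 0x58
seq:3 = 5 → 0x5 << 0 → word 0x5d
word = 0x5d → big-endian bytes:
  [0]=0x5d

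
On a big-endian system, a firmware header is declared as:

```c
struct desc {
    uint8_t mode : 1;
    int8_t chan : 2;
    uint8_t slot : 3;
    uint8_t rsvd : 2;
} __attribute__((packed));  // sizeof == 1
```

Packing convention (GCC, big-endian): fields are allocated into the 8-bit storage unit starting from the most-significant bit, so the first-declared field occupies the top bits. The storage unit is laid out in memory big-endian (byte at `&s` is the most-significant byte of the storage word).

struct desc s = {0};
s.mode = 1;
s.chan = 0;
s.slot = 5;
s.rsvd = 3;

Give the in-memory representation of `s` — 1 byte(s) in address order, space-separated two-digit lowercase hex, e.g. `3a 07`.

mode:1 = 1 → 0x1 << 7 → word 0x80
chan:2 = 0 → 0x0 << 5 → word 0x80
slot:3 = 5 → 0x5 << 2 → word 0x94
rsvd:2 = 3 → 0x3 << 0 → word 0x97
word = 0x97 → big-endian bytes:
  [0]=0x97

97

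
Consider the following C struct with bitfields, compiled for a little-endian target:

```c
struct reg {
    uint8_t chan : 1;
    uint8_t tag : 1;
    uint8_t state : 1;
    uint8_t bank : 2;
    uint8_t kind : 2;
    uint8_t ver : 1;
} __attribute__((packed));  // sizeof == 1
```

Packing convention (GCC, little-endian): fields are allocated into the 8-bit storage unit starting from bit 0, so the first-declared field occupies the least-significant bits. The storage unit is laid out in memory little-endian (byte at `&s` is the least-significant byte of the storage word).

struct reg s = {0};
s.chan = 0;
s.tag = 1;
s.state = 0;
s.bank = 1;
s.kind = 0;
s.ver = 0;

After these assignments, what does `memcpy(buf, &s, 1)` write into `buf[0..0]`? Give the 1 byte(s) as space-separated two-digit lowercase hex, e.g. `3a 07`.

chan:1 = 0 → 0x0 << 0 → word 0x00
tag:1 = 1 → 0x1 << 1 → word 0x02
state:1 = 0 → 0x0 << 2 → word 0x02
bank:2 = 1 → 0x1 << 3 → word 0x0a
kind:2 = 0 → 0x0 << 5 → word 0x0a
ver:1 = 0 → 0x0 << 7 → word 0x0a
word = 0x0a → little-endian bytes:
  [0]=0x0a

0a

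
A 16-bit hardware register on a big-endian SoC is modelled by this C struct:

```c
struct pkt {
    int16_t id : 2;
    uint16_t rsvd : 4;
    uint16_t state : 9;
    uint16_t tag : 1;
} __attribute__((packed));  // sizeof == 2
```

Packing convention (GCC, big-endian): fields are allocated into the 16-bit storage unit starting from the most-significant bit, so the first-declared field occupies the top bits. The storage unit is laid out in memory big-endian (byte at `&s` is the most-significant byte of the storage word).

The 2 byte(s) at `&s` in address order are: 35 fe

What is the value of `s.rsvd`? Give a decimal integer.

13

[0]=0x35 [1]=0xfe (big-endian) → word 0x35fe
id:2 @ bit 14 → (0x35fe>>14)&0x3 = 0x0
rsvd:4 @ bit 10 → (0x35fe>>10)&0xf = 0xd  ←
state:9 @ bit 1 → (0x35fe>>1)&0x1ff = 0xff
tag:1 @ bit 0 → (0x35fe>>0)&0x1 = 0x0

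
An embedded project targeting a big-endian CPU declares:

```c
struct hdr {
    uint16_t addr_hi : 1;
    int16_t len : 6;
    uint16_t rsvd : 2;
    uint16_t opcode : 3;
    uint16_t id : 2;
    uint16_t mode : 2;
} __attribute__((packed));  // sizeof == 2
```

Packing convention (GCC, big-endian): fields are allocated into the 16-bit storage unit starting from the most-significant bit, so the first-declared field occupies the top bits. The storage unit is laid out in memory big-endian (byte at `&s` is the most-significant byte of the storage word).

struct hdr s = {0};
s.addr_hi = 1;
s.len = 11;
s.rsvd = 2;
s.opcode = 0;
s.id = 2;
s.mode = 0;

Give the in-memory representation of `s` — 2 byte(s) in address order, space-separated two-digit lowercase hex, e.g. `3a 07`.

addr_hi:1 = 1 → 0x1 << 15 → word 0x8000
len:6 = 11 → 0xb << 9 → word 0x9600
rsvd:2 = 2 → 0x2 << 7 → word 0x9700
opcode:3 = 0 → 0x0 << 4 → word 0x9700
id:2 = 2 → 0x2 << 2 → word 0x9708
mode:2 = 0 → 0x0 << 0 → word 0x9708
word = 0x9708 → big-endian bytes:
  [0]=0x97  [1]=0x08

97 08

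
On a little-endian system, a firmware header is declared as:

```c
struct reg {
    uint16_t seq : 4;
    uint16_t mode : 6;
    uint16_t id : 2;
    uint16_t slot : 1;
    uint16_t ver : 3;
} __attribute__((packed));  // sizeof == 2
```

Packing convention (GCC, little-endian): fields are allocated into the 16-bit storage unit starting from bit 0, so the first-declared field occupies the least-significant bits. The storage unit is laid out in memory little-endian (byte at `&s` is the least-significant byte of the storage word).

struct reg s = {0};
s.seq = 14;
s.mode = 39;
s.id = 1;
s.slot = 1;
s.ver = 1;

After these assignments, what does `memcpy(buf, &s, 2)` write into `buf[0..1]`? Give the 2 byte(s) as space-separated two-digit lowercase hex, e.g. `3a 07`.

7e 36

seq:4 = 14 → 0xe << 0 → word 0x000e
mode:6 = 39 → 0x27 << 4 → word 0x027e
id:2 = 1 → 0x1 << 10 → word 0x067e
slot:1 = 1 → 0x1 << 12 → word 0x167e
ver:3 = 1 → 0x1 << 13 → word 0x367e
word = 0x367e → little-endian bytes:
  [0]=0x7e  [1]=0x36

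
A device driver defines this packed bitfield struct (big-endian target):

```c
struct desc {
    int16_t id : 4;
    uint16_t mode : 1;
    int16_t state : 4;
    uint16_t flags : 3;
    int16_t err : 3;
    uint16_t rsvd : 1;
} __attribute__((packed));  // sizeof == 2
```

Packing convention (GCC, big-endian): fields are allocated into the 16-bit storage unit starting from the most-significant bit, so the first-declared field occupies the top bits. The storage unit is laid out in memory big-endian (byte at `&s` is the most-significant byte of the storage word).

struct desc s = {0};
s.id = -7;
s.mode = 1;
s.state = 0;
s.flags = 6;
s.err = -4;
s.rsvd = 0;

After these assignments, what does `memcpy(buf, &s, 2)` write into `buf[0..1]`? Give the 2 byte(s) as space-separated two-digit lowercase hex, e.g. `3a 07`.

id (4b) val=-7 bits=0x9 at bit 12: 0x9000
mode (1b) val=1 bits=0x1 at bit 11: 0x9800
state (4b) val=0 bits=0x0 at bit 7: 0x9800
flags (3b) val=6 bits=0x6 at bit 4: 0x9860
err (3b) val=-4 bits=0x4 at bit 1: 0x9868
rsvd (1b) val=0 bits=0x0 at bit 0: 0x9868
word = 0x9868 → big-endian bytes:
  [0]=0x98  [1]=0x68

98 68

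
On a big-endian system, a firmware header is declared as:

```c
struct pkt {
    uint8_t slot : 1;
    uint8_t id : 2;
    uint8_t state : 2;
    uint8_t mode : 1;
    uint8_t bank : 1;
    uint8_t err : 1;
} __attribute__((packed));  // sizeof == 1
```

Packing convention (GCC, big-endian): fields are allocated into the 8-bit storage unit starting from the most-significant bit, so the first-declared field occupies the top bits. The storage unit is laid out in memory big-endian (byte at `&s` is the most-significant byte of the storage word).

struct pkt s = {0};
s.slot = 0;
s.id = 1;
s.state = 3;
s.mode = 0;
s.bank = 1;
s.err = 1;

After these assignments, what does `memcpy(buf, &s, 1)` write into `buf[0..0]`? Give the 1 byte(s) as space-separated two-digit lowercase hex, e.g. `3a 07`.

[7+:1] slot=0 & 0x1 = 0x0; word=0x00
[5+:2] id=1 & 0x3 = 0x1; word=0x20
[3+:2] state=3 & 0x3 = 0x3; word=0x38
[2+:1] mode=0 & 0x1 = 0x0; word=0x38
[1+:1] bank=1 & 0x1 = 0x1; word=0x3a
[0+:1] err=1 & 0x1 = 0x1; word=0x3b
word = 0x3b → big-endian bytes:
  [0]=0x3b

3b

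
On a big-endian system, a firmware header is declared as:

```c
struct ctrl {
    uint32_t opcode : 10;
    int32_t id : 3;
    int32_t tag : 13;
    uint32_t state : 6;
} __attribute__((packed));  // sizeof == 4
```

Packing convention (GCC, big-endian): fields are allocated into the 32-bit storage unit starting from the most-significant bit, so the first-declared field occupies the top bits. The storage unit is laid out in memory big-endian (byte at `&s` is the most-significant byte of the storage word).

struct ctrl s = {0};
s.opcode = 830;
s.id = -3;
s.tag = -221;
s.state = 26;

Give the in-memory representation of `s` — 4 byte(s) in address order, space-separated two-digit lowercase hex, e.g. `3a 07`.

[22+:10] opcode=830 & 0x3ff = 0x33e; word=0xcf800000
[19+:3] id=-3 & 0x7 = 0x5; word=0xcfa80000
[6+:13] tag=-221 & 0x1fff = 0x1f23; word=0xcfafc8c0
[0+:6] state=26 & 0x3f = 0x1a; word=0xcfafc8da
word = 0xcfafc8da → big-endian bytes:
  [0]=0xcf  [1]=0xaf  [2]=0xc8  [3]=0xda

cf af c8 da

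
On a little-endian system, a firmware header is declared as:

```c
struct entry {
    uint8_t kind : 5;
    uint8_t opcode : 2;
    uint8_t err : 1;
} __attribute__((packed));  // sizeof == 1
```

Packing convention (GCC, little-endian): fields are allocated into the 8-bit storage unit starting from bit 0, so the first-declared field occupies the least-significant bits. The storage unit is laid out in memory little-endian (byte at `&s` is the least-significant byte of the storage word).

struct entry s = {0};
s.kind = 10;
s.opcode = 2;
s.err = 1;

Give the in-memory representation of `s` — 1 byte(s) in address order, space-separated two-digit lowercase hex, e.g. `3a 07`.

[0+:5] kind=10 & 0x1f = 0xa; word=0x0a
[5+:2] opcode=2 & 0x3 = 0x2; word=0x4a
[7+:1] err=1 & 0x1 = 0x1; word=0xca
word = 0xca → little-endian bytes:
  [0]=0xca

ca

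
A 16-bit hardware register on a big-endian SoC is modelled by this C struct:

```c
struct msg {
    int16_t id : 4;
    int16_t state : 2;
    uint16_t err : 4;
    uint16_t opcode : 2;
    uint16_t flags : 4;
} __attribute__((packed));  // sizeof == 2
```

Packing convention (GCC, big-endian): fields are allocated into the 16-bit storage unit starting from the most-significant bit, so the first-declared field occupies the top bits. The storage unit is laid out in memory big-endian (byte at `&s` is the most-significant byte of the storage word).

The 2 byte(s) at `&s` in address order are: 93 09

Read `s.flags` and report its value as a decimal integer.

9

[0]=0x93 [1]=0x09 (big-endian) → word 0x9309
id:4 @ bit 12 → (0x9309>>12)&0xf = 0x9
state:2 @ bit 10 → (0x9309>>10)&0x3 = 0x0
err:4 @ bit 6 → (0x9309>>6)&0xf = 0xc
opcode:2 @ bit 4 → (0x9309>>4)&0x3 = 0x0
flags:4 @ bit 0 → (0x9309>>0)&0xf = 0x9  ←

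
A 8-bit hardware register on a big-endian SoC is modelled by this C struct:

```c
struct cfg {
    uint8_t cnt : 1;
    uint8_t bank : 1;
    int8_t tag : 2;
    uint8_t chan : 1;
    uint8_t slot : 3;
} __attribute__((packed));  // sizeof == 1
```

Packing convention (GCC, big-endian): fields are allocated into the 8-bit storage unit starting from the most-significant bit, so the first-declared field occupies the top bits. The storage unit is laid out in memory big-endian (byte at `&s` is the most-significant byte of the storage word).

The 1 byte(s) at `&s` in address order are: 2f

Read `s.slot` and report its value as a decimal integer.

[0]=0x2f (big-endian) → word 0x2f
cnt:1 @ bit 7 → (0x2f>>7)&0x1 = 0x0
bank:1 @ bit 6 → (0x2f>>6)&0x1 = 0x0
tag:2 @ bit 4 → (0x2f>>4)&0x3 = 0x2
chan:1 @ bit 3 → (0x2f>>3)&0x1 = 0x1
slot:3 @ bit 0 → (0x2f>>0)&0x7 = 0x7  ←

7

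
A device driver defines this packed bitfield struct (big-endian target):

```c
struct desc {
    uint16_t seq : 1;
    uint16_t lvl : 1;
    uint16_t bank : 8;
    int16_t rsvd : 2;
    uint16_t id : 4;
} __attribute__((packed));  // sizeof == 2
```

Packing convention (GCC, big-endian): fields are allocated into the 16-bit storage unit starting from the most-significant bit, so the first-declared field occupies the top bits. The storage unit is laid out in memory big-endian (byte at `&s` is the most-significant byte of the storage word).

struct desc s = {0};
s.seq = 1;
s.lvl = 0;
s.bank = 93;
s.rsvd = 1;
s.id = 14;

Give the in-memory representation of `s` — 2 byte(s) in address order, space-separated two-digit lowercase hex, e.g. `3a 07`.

97 5e

[15+:1] seq=1 & 0x1 = 0x1; word=0x8000
[14+:1] lvl=0 & 0x1 = 0x0; word=0x8000
[6+:8] bank=93 & 0xff = 0x5d; word=0x9740
[4+:2] rsvd=1 & 0x3 = 0x1; word=0x9750
[0+:4] id=14 & 0xf = 0xe; word=0x975e
word = 0x975e → big-endian bytes:
  [0]=0x97  [1]=0x5e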